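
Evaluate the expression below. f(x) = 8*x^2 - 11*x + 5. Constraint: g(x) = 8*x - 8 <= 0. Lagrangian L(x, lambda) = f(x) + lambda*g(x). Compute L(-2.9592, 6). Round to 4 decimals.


Step 1: Evaluate f(x).
f(-2.9592) = 8*(-2.9592)^2 - 11*(-2.9592) + 5 = 107.6061
Step 2: Evaluate g(x).
g(-2.9592) = 8*-2.9592 - 8 = -31.6736
Step 3: Compute Lagrangian.
L = 107.6061 + 6*-31.6736 = -82.4355


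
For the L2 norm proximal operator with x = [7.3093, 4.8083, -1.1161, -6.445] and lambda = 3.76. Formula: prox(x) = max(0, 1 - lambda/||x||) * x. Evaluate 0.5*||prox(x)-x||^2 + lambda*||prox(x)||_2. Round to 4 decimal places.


Step 1: Compute ||x||.
||x|| = 10.9238
Step 2: Compute scaling factor.
scale = max(0, 1 - 3.76/10.9238) = 0.6558
Step 3: prox(x) = [4.7934, 3.1533, -0.7319, -4.2266]
||prox(x)|| = 7.1638
Step 4: Proximal objective.
0.5*||prox-x||^2 = 7.0688
lambda*||prox|| = 26.9359
Total = 34.0047


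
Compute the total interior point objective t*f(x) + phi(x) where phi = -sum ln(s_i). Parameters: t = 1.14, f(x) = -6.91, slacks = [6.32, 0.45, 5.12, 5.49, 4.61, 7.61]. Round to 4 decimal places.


Step 1: Compute log-barrier.
ln values: [1.8437, -0.7985, 1.6332, 1.7029, 1.5282, 2.0295]
phi = -(1.8437 - 0.7985 + 1.6332 + 1.7029 + 1.5282 + 2.0295) = -7.939
Step 2: Compute augmented objective.
t*f(x) = 1.14*-6.91 = -7.8774
Total = -7.8774 - 7.939 = -15.8164


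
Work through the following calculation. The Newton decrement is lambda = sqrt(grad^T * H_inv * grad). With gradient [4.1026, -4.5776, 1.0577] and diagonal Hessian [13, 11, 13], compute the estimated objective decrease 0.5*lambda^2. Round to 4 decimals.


Step 1: H is diagonal, so H^(-1) * g = [0.3156, -0.4161, 0.0814].
Step 2: g^T H^(-1) g = sum_i g_i^2 / H_ii
  = (4.1026)^2/13 + (-4.5776)^2/11 + (1.0577)^2/13
  = 1.2947 + 1.9049 + 0.0861 = 3.2857
Step 3: Objective decrease = 0.5 * g^T H^(-1) g = 1.6429


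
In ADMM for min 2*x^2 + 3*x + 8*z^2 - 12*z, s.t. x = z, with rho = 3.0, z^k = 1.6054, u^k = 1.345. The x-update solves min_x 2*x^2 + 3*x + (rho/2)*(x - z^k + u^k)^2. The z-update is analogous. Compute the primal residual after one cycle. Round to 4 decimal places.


ADMM iteration with rho = 3.0, z^k = 1.6054, u^k = 1.345
Step 1: x-update.
Minimize 2*x^2 + 3*x + (3.0/2)*(x - 1.6054 + 1.345)^2
FOC: (2*2 + 3.0)*x = -3 + 3.0*(1.6054 - 1.345)
x^{k+1} = -0.317
Step 2: z-update.
Minimize 8*z^2 - 12*z + (3.0/2)*(-0.317 - z + 1.345)^2
FOC: (2*8 + 3.0)*z = 12 + 3.0*(-0.317 + 1.345)
z^{k+1} = 0.7939
Step 3: u-update.
u^{k+1} = 1.345 - 0.317 - 0.7939 = 0.2341
Step 4: Primal residual = |-0.317 - 0.7939| = 1.1109


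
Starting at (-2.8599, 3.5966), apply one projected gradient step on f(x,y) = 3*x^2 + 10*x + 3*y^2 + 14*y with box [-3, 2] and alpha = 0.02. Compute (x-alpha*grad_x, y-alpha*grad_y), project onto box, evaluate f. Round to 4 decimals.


Step 1: Compute gradient at (-2.8599, 3.5966).
grad_x = 2*3*-2.8599 + 10 = -7.1594
grad_y = 2*3*3.5966 + 14 = 35.5796
Step 2: Gradient step.
x_raw = -2.8599 - 0.02*-7.1594 = -2.7167
y_raw = 3.5966 - 0.02*35.5796 = 2.885
Step 3: Project onto [-3, 2].
x_proj = clip(-2.7167) = -2.7167
y_proj = clip(2.885) = 2.0
Step 4: Evaluate f.
f(-2.7167, 2.0) = 34.9745


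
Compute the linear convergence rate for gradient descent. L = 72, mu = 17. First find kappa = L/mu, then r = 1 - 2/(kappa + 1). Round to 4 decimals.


Step 1: Compute the condition number.
kappa = L/mu = 72/17 = 4.2353
Step 2: Compute the convergence rate.
r = 1 - 2/(kappa + 1) = 1 - 2*mu/(L + mu) = (L - mu)/(L + mu) = 55/89 = 0.618


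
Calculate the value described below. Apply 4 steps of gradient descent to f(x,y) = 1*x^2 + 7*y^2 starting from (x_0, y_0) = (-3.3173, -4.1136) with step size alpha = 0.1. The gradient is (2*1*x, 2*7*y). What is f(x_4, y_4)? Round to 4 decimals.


Gradient descent on f(x,y) = 1*x^2 + 7*y^2.
Starting point: (-3.3173, -4.1136), alpha = 0.1
Step 1: grad_x = 2*1*-3.3173 = -6.6346, grad_y = 2*7*-4.1136 = -57.5904
  x_1 = -3.3173 - 0.1*-6.6346 = -2.6538
  y_1 = -4.1136 - 0.1*-57.5904 = 1.6454
Step 2: grad_x = 2*1*-2.6538 = -5.3077, grad_y = 2*7*1.6454 = 23.0362
  x_2 = -2.6538 - 0.1*-5.3077 = -2.1231
  y_2 = 1.6454 - 0.1*23.0362 = -0.6582
Step 3: grad_x = 2*1*-2.1231 = -4.2461, grad_y = 2*7*-0.6582 = -9.2145
  x_3 = -2.1231 - 0.1*-4.2461 = -1.6985
  y_3 = -0.6582 - 0.1*-9.2145 = 0.2633
Step 4: grad_x = 2*1*-1.6985 = -3.3969, grad_y = 2*7*0.2633 = 3.6858
  x_4 = -1.6985 - 0.1*-3.3969 = -1.3588
  y_4 = 0.2633 - 0.1*3.6858 = -0.1053
f(-1.3588, -0.1053) = 1*(-1.3588)^2 + 7*(-0.1053)^2 = 1.9239


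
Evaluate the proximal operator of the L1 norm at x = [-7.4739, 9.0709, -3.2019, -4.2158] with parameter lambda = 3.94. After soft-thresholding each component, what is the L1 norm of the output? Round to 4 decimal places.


Soft-thresholding with lambda = 3.94:
prox(-7.4739) = sign(-7.4739)*max(|-7.4739| - 3.94, 0) = -3.5339
prox(9.0709) = sign(9.0709)*max(|9.0709| - 3.94, 0) = 5.1309
prox(-3.2019) = sign(-3.2019)*max(|-3.2019| - 3.94, 0) = 0.0
prox(-4.2158) = sign(-4.2158)*max(|-4.2158| - 3.94, 0) = -0.2758
prox(x) = [-3.5339, 5.1309, 0.0, -0.2758]
||prox(x)||_1 = 3.5339 + 5.1309 + 0.0 + 0.2758 = 8.9406


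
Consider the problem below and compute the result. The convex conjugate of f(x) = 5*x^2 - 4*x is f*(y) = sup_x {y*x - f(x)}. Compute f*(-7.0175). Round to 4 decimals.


f*(y) = sup_x {y*x - a*x^2 - b*x} = sup_x {(y-b)*x - a*x^2}
FOC: (y - b) - 2a*x = 0 => x* = (y - b)/(2a)
x* = (-7.0175 + 4)/(2*5) = -0.3018
f*(-7.0175) = (y-b)^2/(4a) = (-7.0175 + 4)^2/(4*5)
= 9.1053/20 = 0.4553


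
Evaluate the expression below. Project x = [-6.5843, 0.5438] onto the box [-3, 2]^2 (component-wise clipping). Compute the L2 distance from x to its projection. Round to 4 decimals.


Project each component onto [-3, 2].
clip(-6.5843) = -3.0, clip(0.5438) = 0.5438
Projection = [-3.0, 0.5438]
Squared diffs: [12.8472, 0.0]
Distance = sqrt(12.8472) = 3.5843


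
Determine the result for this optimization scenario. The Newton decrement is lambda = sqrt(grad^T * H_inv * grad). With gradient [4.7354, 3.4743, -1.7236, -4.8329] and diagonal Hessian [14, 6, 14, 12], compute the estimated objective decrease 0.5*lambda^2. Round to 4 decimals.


Step 1: H is diagonal, so H^(-1) * g = [0.3382, 0.5791, -0.1231, -0.4027].
Step 2: g^T H^(-1) g = sum_i g_i^2 / H_ii
  = (4.7354)^2/14 + (3.4743)^2/6 + (-1.7236)^2/14 + (-4.8329)^2/12
  = 1.6017 + 2.0118 + 0.2122 + 1.9464 = 5.7721
Step 3: Objective decrease = 0.5 * g^T H^(-1) g = 2.8861


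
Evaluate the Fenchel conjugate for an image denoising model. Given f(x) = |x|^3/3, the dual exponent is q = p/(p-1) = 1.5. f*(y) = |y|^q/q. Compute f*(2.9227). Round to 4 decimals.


The conjugate exponent q satisfies 1/p + 1/q = 1.
p = 3, so q = 3/(3 - 1) = 1.5
|y|^q = 2.9227^1.5 = 4.9966
f*(2.9227) = 4.9966 / 1.5 = 3.3311


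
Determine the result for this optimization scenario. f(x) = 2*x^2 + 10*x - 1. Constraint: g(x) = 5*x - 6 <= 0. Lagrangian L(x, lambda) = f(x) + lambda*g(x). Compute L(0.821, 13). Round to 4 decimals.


Step 1: Evaluate f(x).
f(0.821) = 2*0.821^2 + 10*0.821 - 1 = 8.5581
Step 2: Evaluate g(x).
g(0.821) = 5*0.821 - 6 = -1.895
Step 3: Compute Lagrangian.
L = 8.5581 + 13*-1.895 = -16.0769


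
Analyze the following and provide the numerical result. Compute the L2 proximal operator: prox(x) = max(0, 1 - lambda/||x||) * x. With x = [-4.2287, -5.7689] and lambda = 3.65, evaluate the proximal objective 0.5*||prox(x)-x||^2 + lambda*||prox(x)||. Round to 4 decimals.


Step 1: Compute ||x||.
||x|| = 7.1528
Step 2: Compute scaling factor.
scale = max(0, 1 - 3.65/7.1528) = 0.4897
Step 3: prox(x) = [-2.0708, -2.8251]
||prox(x)|| = 3.5028
Step 4: Proximal objective.
0.5*||prox-x||^2 = 6.6613
lambda*||prox|| = 12.7852
Total = 19.4464


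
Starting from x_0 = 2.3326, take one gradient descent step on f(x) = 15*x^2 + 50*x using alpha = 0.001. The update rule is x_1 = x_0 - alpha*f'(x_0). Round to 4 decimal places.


We compute the gradient at x_0 and apply the update.
f'(x) = 30*x + 50
f'(2.3326) = 30*2.3326 + 50 = 119.978
x_1 = 2.3326 - 0.001*119.978 = 2.2126


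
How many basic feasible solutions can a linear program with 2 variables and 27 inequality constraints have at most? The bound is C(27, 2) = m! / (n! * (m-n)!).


Each vertex corresponds to some choice of n active constraints out of m, so the number of vertices is at most C(m, n) = m! / (n!(m-n)!).
m = 27, n = 2
Numerator: 27 * 26
Denominator: 2! = 2
C(27, 2) = 351


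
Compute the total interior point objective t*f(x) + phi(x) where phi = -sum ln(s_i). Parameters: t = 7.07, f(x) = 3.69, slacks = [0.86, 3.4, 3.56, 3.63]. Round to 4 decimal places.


Step 1: Compute log-barrier.
ln values: [-0.1508, 1.2238, 1.2698, 1.2892]
phi = -(-0.1508 + 1.2238 + 1.2698 + 1.2892) = -3.6319
Step 2: Compute augmented objective.
t*f(x) = 7.07*3.69 = 26.0883
Total = 26.0883 - 3.6319 = 22.4564


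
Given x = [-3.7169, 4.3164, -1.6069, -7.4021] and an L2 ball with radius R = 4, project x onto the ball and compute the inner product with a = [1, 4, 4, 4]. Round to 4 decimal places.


Step 1: Compute ||x|| (intermediates to 6 decimals).
||x|| = sqrt((-3.7169)^2 + 4.3164^2 + (-1.6069)^2 + (-7.4021)^2) = 9.477334
Step 2: Project.
Since ||x|| > R, scale = R/||x|| = 4/9.477334 = 0.42206, proj(x) = scale * x
proj(x) = [-1.568755, 1.82178, -0.678208, -3.12413]
Step 3: Dot product.
a^T * proj(x) = 1*(-1.568755) + 4*1.82178 + 4*(-0.678208) + 4*(-3.12413) = -9.491


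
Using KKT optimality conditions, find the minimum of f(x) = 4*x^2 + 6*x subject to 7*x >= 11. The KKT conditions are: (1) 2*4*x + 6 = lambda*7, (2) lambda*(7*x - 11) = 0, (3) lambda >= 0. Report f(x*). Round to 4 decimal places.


Step 1: Try lambda = 0 (constraint inactive).
x_unc = -6/(2*4) = -0.75
Check: 7*-0.75 = -5.25 < 11 -- violated!
Step 2: Constraint must be active: 7*x = 11
x* = 11/7 = 1.5714 (rounded; the exact value 11/7 is used below)
lambda = (2*4*(11/7) + 6)/7 = 2.6531
Step 3: Compute optimal value.
f(x*) = 4*(11/7)^2 + 6*(11/7) = 19.3061


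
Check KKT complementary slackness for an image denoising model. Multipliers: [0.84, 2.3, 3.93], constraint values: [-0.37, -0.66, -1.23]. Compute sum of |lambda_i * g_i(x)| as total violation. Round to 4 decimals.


KKT complementary slackness check:
lambda_1 * g_1 = 0.84 * -0.37 = -0.3108
lambda_2 * g_2 = 2.3 * -0.66 = -1.518
lambda_3 * g_3 = 3.93 * -1.23 = -4.8339
Total violation = 0.3108 + 1.518 + 4.8339 = 6.6627


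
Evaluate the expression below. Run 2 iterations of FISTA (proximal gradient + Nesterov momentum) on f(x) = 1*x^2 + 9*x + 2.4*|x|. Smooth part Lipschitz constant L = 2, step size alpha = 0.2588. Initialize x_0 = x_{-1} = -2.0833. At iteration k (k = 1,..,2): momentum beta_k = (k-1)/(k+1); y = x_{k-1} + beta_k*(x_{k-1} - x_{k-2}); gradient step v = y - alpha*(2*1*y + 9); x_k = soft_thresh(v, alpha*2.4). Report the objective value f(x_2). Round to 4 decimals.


FISTA on f(x) = 1*x^2 + 9*x + 2.4*|x|
L = 2, alpha = 0.2588
Iteration 1: beta = 0.0, y = -2.0833 + 0.0*(-2.0833 + 2.0833) = -2.0833
  grad(y) = 4.8334, v = y - alpha*grad = -3.3342
  prox(v) = soft_thresh(-3.3342, 0.6211) = -2.7131
Iteration 2: beta = 0.3333, y = -2.7131 + 0.3333*(-2.7131 + 2.0833) = -2.923
  grad(y) = 3.154, v = y - alpha*grad = -3.7392
  prox(v) = soft_thresh(-3.7392, 0.6211) = -3.1181
f(x_2) = 1*(-3.1181)^2 + 9*(-3.1181) + 2.4*|-3.1181| = -10.8569


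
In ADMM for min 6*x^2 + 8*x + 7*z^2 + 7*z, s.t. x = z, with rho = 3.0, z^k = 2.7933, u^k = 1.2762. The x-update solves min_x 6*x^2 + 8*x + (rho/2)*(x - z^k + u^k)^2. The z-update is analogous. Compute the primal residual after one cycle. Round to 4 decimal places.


ADMM iteration with rho = 3.0, z^k = 2.7933, u^k = 1.2762
Step 1: x-update.
Minimize 6*x^2 + 8*x + (3.0/2)*(x - 2.7933 + 1.2762)^2
FOC: (2*6 + 3.0)*x = -8 + 3.0*(2.7933 - 1.2762)
x^{k+1} = -0.2299
Step 2: z-update.
Minimize 7*z^2 + 7*z + (3.0/2)*(-0.2299 - z + 1.2762)^2
FOC: (2*7 + 3.0)*z = -7 + 3.0*(-0.2299 + 1.2762)
z^{k+1} = -0.2271
Step 3: u-update.
u^{k+1} = 1.2762 - 0.2299 + 0.2271 = 1.2734
Step 4: Primal residual = |-0.2299 + 0.2271| = 0.0028


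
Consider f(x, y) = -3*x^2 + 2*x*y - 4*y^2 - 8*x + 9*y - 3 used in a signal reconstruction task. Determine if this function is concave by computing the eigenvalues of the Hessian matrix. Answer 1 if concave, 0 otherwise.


The Hessian of f(x,y) = -3*x^2 + 2*x*y - 4*y^2 - 8*x + 9*y - 3 is:
H = [[-6, 2], [2, -8]]
Trace = -6 - 8 = -14
Determinant = -6*-8 - (2)^2 = 44
Discriminant = (-14)^2 - 4*44 = 20.0
Eigenvalues: lambda_1 = -9.2361, lambda_2 = -4.7639
The function is concave.

1


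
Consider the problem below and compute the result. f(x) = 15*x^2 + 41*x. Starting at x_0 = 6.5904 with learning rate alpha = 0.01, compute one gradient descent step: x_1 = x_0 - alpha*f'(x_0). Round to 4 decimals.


We compute the gradient at x_0 and apply the update.
f'(x) = 30*x + 41
f'(6.5904) = 30*6.5904 + 41 = 238.712
x_1 = 6.5904 - 0.01*238.712 = 4.2033


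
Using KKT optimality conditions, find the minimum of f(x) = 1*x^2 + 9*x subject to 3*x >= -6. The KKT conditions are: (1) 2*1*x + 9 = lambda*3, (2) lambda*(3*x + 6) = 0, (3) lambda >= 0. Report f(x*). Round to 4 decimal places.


Step 1: Try lambda = 0 (constraint inactive).
x_unc = -9/(2*1) = -4.5
Check: 3*-4.5 = -13.5 < -6 -- violated!
Step 2: Constraint must be active: 3*x = -6
x* = -6/3 = -2.0
lambda = (2*1*(-2.0) + 9)/3 = 1.6667
Step 3: Compute optimal value.
f(x*) = 1*(-2.0)^2 + 9*(-2.0) = -14.0


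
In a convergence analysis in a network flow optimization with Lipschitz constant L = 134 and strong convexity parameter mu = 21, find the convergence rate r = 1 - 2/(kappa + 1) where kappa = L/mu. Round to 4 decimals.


Step 1: Compute the condition number.
kappa = L/mu = 134/21 = 6.381
Step 2: Compute the convergence rate.
r = 1 - 2/(kappa + 1) = 1 - 2*mu/(L + mu) = (L - mu)/(L + mu) = 113/155 = 0.729


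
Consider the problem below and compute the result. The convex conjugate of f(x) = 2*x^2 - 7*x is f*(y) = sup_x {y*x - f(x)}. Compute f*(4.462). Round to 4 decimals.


f*(y) = sup_x {y*x - a*x^2 - b*x} = sup_x {(y-b)*x - a*x^2}
FOC: (y - b) - 2a*x = 0 => x* = (y - b)/(2a)
x* = (4.462 + 7)/(2*2) = 2.8655
f*(4.462) = (y-b)^2/(4a) = (4.462 + 7)^2/(4*2)
= 131.3774/8 = 16.4222


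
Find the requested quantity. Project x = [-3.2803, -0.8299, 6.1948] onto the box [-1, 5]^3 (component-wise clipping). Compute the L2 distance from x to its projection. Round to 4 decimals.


Project each component onto [-1, 5].
clip(-3.2803) = -1.0, clip(-0.8299) = -0.8299, clip(6.1948) = 5.0
Projection = [-1.0, -0.8299, 5.0]
Squared diffs: [5.1998, 0.0, 1.4275]
Distance = sqrt(6.6273) = 2.5744


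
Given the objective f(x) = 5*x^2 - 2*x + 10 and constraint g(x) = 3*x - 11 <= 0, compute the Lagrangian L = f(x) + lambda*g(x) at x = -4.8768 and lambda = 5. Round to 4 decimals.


Step 1: Evaluate f(x).
f(-4.8768) = 5*(-4.8768)^2 - 2*(-4.8768) + 10 = 138.6695
Step 2: Evaluate g(x).
g(-4.8768) = 3*-4.8768 - 11 = -25.6304
Step 3: Compute Lagrangian.
L = 138.6695 + 5*-25.6304 = 10.5175


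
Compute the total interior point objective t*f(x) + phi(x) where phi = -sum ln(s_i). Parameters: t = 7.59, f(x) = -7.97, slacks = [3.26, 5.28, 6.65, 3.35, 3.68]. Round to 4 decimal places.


Step 1: Compute log-barrier.
ln values: [1.1817, 1.6639, 1.8946, 1.209, 1.3029]
phi = -(1.1817 + 1.6639 + 1.8946 + 1.209 + 1.3029) = -7.2521
Step 2: Compute augmented objective.
t*f(x) = 7.59*-7.97 = -60.4923
Total = -60.4923 - 7.2521 = -67.7444


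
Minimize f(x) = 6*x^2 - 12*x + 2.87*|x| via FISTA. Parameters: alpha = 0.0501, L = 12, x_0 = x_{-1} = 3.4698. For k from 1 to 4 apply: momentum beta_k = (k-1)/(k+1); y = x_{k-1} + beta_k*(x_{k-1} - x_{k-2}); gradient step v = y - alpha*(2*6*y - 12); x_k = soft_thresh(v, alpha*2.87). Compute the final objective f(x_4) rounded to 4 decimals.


FISTA on f(x) = 6*x^2 - 12*x + 2.87*|x|
L = 12, alpha = 0.0501
Iteration 1: beta = 0.0, y = 3.4698 + 0.0*(3.4698 - 3.4698) = 3.4698
  grad(y) = 29.6376, v = y - alpha*grad = 1.985
  prox(v) = soft_thresh(1.985, 0.1438) = 1.8412
Iteration 2: beta = 0.3333, y = 1.8412 + 0.3333*(1.8412 - 3.4698) = 1.2983
  grad(y) = 3.5795, v = y - alpha*grad = 1.119
  prox(v) = soft_thresh(1.119, 0.1438) = 0.9752
Iteration 3: beta = 0.5, y = 0.9752 + 0.5*(0.9752 - 1.8412) = 0.5422
  grad(y) = -5.4939, v = y - alpha*grad = 0.8174
  prox(v) = soft_thresh(0.8174, 0.1438) = 0.6736
Iteration 4: beta = 0.6, y = 0.6736 + 0.6*(0.6736 - 0.9752) = 0.4927
  grad(y) = -6.0875, v = y - alpha*grad = 0.7977
  prox(v) = soft_thresh(0.7977, 0.1438) = 0.6539
f(x_4) = 6*0.6539^2 - 12*0.6539 + 2.87*|0.6539| = -3.4046


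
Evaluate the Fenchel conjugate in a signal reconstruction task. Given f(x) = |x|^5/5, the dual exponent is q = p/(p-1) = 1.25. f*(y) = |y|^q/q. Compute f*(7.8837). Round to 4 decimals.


The conjugate exponent q satisfies 1/p + 1/q = 1.
p = 5, so q = 5/(5 - 1) = 1.25
|y|^q = 7.8837^1.25 = 13.2103
f*(7.8837) = 13.2103 / 1.25 = 10.5682


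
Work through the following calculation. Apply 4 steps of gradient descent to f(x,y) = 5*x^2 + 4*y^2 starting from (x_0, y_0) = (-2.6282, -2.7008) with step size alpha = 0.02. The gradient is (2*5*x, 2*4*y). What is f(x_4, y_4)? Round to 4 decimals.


Gradient descent on f(x,y) = 5*x^2 + 4*y^2.
Starting point: (-2.6282, -2.7008), alpha = 0.02
Step 1: grad_x = 2*5*-2.6282 = -26.282, grad_y = 2*4*-2.7008 = -21.6064
  x_1 = -2.6282 - 0.02*-26.282 = -2.1026
  y_1 = -2.7008 - 0.02*-21.6064 = -2.2687
Step 2: grad_x = 2*5*-2.1026 = -21.0256, grad_y = 2*4*-2.2687 = -18.1494
  x_2 = -2.1026 - 0.02*-21.0256 = -1.682
  y_2 = -2.2687 - 0.02*-18.1494 = -1.9057
Step 3: grad_x = 2*5*-1.682 = -16.8205, grad_y = 2*4*-1.9057 = -15.2455
  x_3 = -1.682 - 0.02*-16.8205 = -1.3456
  y_3 = -1.9057 - 0.02*-15.2455 = -1.6008
Step 4: grad_x = 2*5*-1.3456 = -13.4564, grad_y = 2*4*-1.6008 = -12.8062
  x_4 = -1.3456 - 0.02*-13.4564 = -1.0765
  y_4 = -1.6008 - 0.02*-12.8062 = -1.3447
f(-1.0765, -1.3447) = 5*(-1.0765)^2 + 4*(-1.3447)^2 = 13.0267


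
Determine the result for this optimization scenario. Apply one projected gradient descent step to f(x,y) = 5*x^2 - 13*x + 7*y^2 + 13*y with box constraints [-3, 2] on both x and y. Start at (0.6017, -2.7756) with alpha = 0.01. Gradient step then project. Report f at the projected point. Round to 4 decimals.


Step 1: Compute gradient at (0.6017, -2.7756).
grad_x = 2*5*0.6017 - 13 = -6.983
grad_y = 2*7*-2.7756 + 13 = -25.8584
Step 2: Gradient step.
x_raw = 0.6017 - 0.01*-6.983 = 0.6715
y_raw = -2.7756 - 0.01*-25.8584 = -2.517
Step 3: Project onto [-3, 2].
x_proj = clip(0.6715) = 0.6715
y_proj = clip(-2.517) = -2.517
Step 4: Evaluate f.
f(0.6715, -2.517) = 5.1513


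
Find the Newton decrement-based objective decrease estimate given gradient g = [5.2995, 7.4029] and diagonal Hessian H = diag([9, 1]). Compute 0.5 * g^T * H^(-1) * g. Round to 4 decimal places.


Step 1: H is diagonal, so H^(-1) * g = [0.5888, 7.4029].
Step 2: g^T H^(-1) g = sum_i g_i^2 / H_ii
  = (5.2995)^2/9 + (7.4029)^2/1
  = 3.1205 + 54.8029 = 57.9235
Step 3: Objective decrease = 0.5 * g^T H^(-1) g = 28.9617


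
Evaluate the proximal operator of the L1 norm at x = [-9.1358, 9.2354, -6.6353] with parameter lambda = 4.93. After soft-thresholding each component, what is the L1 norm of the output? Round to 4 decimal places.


Soft-thresholding with lambda = 4.93:
prox(-9.1358) = sign(-9.1358)*max(|-9.1358| - 4.93, 0) = -4.2058
prox(9.2354) = sign(9.2354)*max(|9.2354| - 4.93, 0) = 4.3054
prox(-6.6353) = sign(-6.6353)*max(|-6.6353| - 4.93, 0) = -1.7053
prox(x) = [-4.2058, 4.3054, -1.7053]
||prox(x)||_1 = 4.2058 + 4.3054 + 1.7053 = 10.2165


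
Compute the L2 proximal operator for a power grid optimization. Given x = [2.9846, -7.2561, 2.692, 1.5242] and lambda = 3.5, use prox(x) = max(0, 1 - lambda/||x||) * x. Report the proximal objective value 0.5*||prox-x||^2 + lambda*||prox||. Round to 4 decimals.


Step 1: Compute ||x||.
||x|| = 8.4338
Step 2: Compute scaling factor.
scale = max(0, 1 - 3.5/8.4338) = 0.585
Step 3: prox(x) = [1.746, -4.2448, 1.5748, 0.8917]
||prox(x)|| = 4.9338
Step 4: Proximal objective.
0.5*||prox-x||^2 = 6.125
lambda*||prox|| = 17.2683
Total = 23.3933


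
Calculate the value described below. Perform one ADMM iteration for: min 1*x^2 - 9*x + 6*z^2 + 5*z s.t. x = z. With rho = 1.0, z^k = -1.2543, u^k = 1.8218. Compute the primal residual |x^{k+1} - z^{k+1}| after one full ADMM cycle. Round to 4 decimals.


ADMM iteration with rho = 1.0, z^k = -1.2543, u^k = 1.8218
Step 1: x-update.
Minimize 1*x^2 - 9*x + (1.0/2)*(x + 1.2543 + 1.8218)^2
FOC: (2*1 + 1.0)*x = 9 + 1.0*(-1.2543 - 1.8218)
x^{k+1} = 1.9746
Step 2: z-update.
Minimize 6*z^2 + 5*z + (1.0/2)*(1.9746 - z + 1.8218)^2
FOC: (2*6 + 1.0)*z = -5 + 1.0*(1.9746 + 1.8218)
z^{k+1} = -0.0926
Step 3: u-update.
u^{k+1} = 1.8218 + 1.9746 + 0.0926 = 3.889
Step 4: Primal residual = |1.9746 + 0.0926| = 2.0672


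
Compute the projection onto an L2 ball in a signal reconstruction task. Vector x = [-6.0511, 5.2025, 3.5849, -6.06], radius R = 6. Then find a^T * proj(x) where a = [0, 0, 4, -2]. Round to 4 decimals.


Step 1: Compute ||x|| (intermediates to 6 decimals).
||x|| = sqrt((-6.0511)^2 + 5.2025^2 + 3.5849^2 + (-6.06)^2) = 10.642224
Step 2: Project.
Since ||x|| > R, scale = R/||x|| = 6/10.642224 = 0.563792, proj(x) = scale * x
proj(x) = [-3.411562, 2.933128, 2.021138, -3.41658]
Step 3: Dot product.
a^T * proj(x) = 0*(-3.411562) + 0*2.933128 + 4*2.021138 - 2*(-3.41658) = 14.9177


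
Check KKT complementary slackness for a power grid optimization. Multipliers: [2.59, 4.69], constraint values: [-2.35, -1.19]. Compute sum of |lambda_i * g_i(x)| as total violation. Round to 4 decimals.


KKT complementary slackness check:
lambda_1 * g_1 = 2.59 * -2.35 = -6.0865
lambda_2 * g_2 = 4.69 * -1.19 = -5.5811
Total violation = 6.0865 + 5.5811 = 11.6676


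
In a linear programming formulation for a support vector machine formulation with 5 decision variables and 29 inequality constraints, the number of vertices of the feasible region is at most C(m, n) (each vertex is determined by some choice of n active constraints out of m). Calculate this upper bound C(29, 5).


Each vertex corresponds to some choice of n active constraints out of m, so the number of vertices is at most C(m, n) = m! / (n!(m-n)!).
m = 29, n = 5
Numerator: 29 * 28 * 27 * 26 * 25
Denominator: 5! = 120
C(29, 5) = 118755


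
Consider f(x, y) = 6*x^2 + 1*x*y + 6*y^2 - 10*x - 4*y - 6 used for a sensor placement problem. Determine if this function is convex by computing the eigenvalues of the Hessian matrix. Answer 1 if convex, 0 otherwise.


The Hessian of f(x,y) = 6*x^2 + 1*x*y + 6*y^2 - 10*x - 4*y - 6 is:
H = [[12, 1], [1, 12]]
Trace = 12 + 12 = 24
Determinant = 12*12 - (1)^2 = 143
Discriminant = (24)^2 - 4*143 = 4.0
Eigenvalues: lambda_1 = 11.0, lambda_2 = 13.0
The function is convex.

1


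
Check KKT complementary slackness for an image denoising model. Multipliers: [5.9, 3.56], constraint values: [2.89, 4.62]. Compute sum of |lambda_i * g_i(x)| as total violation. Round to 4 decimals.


KKT complementary slackness check:
lambda_1 * g_1 = 5.9 * 2.89 = 17.051
lambda_2 * g_2 = 3.56 * 4.62 = 16.4472
Total violation = 17.051 + 16.4472 = 33.4982


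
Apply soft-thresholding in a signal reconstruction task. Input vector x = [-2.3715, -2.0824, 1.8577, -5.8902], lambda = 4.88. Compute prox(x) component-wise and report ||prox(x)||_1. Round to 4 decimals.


Soft-thresholding with lambda = 4.88:
prox(-2.3715) = sign(-2.3715)*max(|-2.3715| - 4.88, 0) = 0.0
prox(-2.0824) = sign(-2.0824)*max(|-2.0824| - 4.88, 0) = 0.0
prox(1.8577) = sign(1.8577)*max(|1.8577| - 4.88, 0) = 0.0
prox(-5.8902) = sign(-5.8902)*max(|-5.8902| - 4.88, 0) = -1.0102
prox(x) = [0.0, 0.0, 0.0, -1.0102]
||prox(x)||_1 = 0.0 + 0.0 + 0.0 + 1.0102 = 1.0102


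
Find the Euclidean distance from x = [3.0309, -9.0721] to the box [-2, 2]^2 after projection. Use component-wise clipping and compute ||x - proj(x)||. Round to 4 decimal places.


Project each component onto [-2, 2].
clip(3.0309) = 2.0, clip(-9.0721) = -2.0
Projection = [2.0, -2.0]
Squared diffs: [1.0628, 50.0146]
Distance = sqrt(51.0774) = 7.1468


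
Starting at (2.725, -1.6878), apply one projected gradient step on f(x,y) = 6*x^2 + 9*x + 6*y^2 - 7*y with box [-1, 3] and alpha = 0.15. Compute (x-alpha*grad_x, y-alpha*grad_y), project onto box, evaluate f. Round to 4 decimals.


Step 1: Compute gradient at (2.725, -1.6878).
grad_x = 2*6*2.725 + 9 = 41.7
grad_y = 2*6*-1.6878 - 7 = -27.2536
Step 2: Gradient step.
x_raw = 2.725 - 0.15*41.7 = -3.53
y_raw = -1.6878 - 0.15*-27.2536 = 2.4002
Step 3: Project onto [-1, 3].
x_proj = clip(-3.53) = -1.0
y_proj = clip(2.4002) = 2.4002
Step 4: Evaluate f.
f(-1.0, 2.4002) = 14.7652


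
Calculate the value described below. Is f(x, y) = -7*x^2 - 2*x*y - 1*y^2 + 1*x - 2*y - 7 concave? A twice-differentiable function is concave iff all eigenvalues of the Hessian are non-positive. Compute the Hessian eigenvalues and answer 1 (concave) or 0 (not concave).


The Hessian of f(x,y) = -7*x^2 - 2*x*y - 1*y^2 + 1*x - 2*y - 7 is:
H = [[-14, -2], [-2, -2]]
Trace = -14 - 2 = -16
Determinant = -14*-2 - (-2)^2 = 24
Discriminant = (-16)^2 - 4*24 = 160.0
Eigenvalues: lambda_1 = -14.3246, lambda_2 = -1.6754
The function is concave.

1


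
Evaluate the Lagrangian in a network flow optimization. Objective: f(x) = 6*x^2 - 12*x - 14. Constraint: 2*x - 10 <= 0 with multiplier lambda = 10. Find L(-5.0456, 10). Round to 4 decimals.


Step 1: Evaluate f(x).
f(-5.0456) = 6*(-5.0456)^2 - 12*(-5.0456) - 14 = 199.2957
Step 2: Evaluate g(x).
g(-5.0456) = 2*-5.0456 - 10 = -20.0912
Step 3: Compute Lagrangian.
L = 199.2957 + 10*-20.0912 = -1.6163


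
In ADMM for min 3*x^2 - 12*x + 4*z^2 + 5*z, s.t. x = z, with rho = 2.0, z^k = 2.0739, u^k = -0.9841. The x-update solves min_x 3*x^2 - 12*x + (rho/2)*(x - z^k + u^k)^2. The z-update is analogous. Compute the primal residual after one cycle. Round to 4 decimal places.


ADMM iteration with rho = 2.0, z^k = 2.0739, u^k = -0.9841
Step 1: x-update.
Minimize 3*x^2 - 12*x + (2.0/2)*(x - 2.0739 - 0.9841)^2
FOC: (2*3 + 2.0)*x = 12 + 2.0*(2.0739 + 0.9841)
x^{k+1} = 2.2645
Step 2: z-update.
Minimize 4*z^2 + 5*z + (2.0/2)*(2.2645 - z - 0.9841)^2
FOC: (2*4 + 2.0)*z = -5 + 2.0*(2.2645 - 0.9841)
z^{k+1} = -0.2439
Step 3: u-update.
u^{k+1} = -0.9841 + 2.2645 + 0.2439 = 1.5243
Step 4: Primal residual = |2.2645 + 0.2439| = 2.5084


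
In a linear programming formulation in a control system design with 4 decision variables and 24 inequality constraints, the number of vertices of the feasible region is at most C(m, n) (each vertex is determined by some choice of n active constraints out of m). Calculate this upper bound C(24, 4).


Each vertex corresponds to some choice of n active constraints out of m, so the number of vertices is at most C(m, n) = m! / (n!(m-n)!).
m = 24, n = 4
Numerator: 24 * 23 * 22 * 21
Denominator: 4! = 24
C(24, 4) = 10626


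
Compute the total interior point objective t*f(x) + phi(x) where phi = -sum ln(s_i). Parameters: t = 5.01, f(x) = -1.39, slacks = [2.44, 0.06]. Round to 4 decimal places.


Step 1: Compute log-barrier.
ln values: [0.892, -2.8134]
phi = -(0.892 - 2.8134) = 1.9214
Step 2: Compute augmented objective.
t*f(x) = 5.01*-1.39 = -6.9639
Total = -6.9639 + 1.9214 = -5.0425


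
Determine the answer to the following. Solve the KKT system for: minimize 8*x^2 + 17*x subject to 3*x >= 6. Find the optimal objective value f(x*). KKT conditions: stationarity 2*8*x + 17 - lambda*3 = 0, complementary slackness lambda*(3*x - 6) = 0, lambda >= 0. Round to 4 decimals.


Step 1: Try lambda = 0 (constraint inactive).
x_unc = -17/(2*8) = -1.0625
Check: 3*-1.0625 = -3.1875 < 6 -- violated!
Step 2: Constraint must be active: 3*x = 6
x* = 6/3 = 2.0
lambda = (2*8*2.0 + 17)/3 = 16.3333
Step 3: Compute optimal value.
f(x*) = 8*2.0^2 + 17*2.0 = 66.0


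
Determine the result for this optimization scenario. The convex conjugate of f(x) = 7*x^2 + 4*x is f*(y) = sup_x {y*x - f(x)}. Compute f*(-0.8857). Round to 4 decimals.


f*(y) = sup_x {y*x - a*x^2 - b*x} = sup_x {(y-b)*x - a*x^2}
FOC: (y - b) - 2a*x = 0 => x* = (y - b)/(2a)
x* = (-0.8857 - 4)/(2*7) = -0.349
f*(-0.8857) = (y-b)^2/(4a) = (-0.8857 - 4)^2/(4*7)
= 23.8701/28 = 0.8525


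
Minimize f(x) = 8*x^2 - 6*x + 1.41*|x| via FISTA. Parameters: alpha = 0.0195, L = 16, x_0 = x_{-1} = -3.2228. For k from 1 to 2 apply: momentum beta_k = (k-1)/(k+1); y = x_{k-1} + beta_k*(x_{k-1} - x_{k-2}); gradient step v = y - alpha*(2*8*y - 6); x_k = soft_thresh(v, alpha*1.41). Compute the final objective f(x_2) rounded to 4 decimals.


FISTA on f(x) = 8*x^2 - 6*x + 1.41*|x|
L = 16, alpha = 0.0195
Iteration 1: beta = 0.0, y = -3.2228 + 0.0*(-3.2228 + 3.2228) = -3.2228
  grad(y) = -57.5648, v = y - alpha*grad = -2.1003
  prox(v) = soft_thresh(-2.1003, 0.0275) = -2.0728
Iteration 2: beta = 0.3333, y = -2.0728 + 0.3333*(-2.0728 + 3.2228) = -1.6895
  grad(y) = -33.0313, v = y - alpha*grad = -1.0453
  prox(v) = soft_thresh(-1.0453, 0.0275) = -1.0179
f(x_2) = 8*(-1.0179)^2 - 6*(-1.0179) + 1.41*|-1.0179| = 15.8304


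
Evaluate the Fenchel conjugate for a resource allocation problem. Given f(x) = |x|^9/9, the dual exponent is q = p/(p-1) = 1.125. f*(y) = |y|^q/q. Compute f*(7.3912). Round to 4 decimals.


The conjugate exponent q satisfies 1/p + 1/q = 1.
p = 9, so q = 9/(9 - 1) = 1.125
|y|^q = 7.3912^1.125 = 9.4908
f*(7.3912) = 9.4908 / 1.125 = 8.4363


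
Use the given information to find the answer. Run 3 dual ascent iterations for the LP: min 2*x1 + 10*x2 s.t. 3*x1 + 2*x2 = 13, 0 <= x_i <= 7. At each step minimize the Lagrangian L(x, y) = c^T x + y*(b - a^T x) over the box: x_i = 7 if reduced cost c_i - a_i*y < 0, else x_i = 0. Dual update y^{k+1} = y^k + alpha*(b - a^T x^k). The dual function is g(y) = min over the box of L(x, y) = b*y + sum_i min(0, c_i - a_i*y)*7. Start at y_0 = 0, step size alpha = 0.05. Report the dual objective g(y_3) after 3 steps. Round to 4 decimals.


Dual ascent for LP: min 2*x1 + 10*x2, 3*x1 + 2*x2 = 13, 0 <= x_i <= 7
Step 1: y^k = 0.0, reduced costs: (2.0, 10.0)
  x^k = (0.0, 0.0), subgradient = b - a^T x = 13.0
  y^{k+1} = 0.0 + 0.05*13.0 = 0.65
Step 2: y^k = 0.65, reduced costs: (0.05, 8.7)
  x^k = (0.0, 0.0), subgradient = b - a^T x = 13.0
  y^{k+1} = 0.65 + 0.05*13.0 = 1.3
Step 3: y^k = 1.3, reduced costs: (-1.9, 7.4)
  x^k = (7.0, 0.0), subgradient = b - a^T x = -8.0
  y^{k+1} = 1.3 + 0.05*-8.0 = 0.9
Dual objective at y_3 = 0.9: reduced costs (-0.7, 8.2), box minimizer x = (7.0, 0.0)
g(y_3) = b*y + (c1 - a1*y)*x1 + (c2 - a2*y)*x2 = 13*0.9 + (-0.7)*7.0 + 8.2*0.0 = 11.7 - 4.9 + 0.0 = 6.8


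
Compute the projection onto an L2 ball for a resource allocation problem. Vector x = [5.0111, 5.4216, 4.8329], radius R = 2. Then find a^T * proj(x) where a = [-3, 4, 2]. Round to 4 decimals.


Step 1: Compute ||x|| (intermediates to 6 decimals).
||x|| = sqrt(5.0111^2 + 5.4216^2 + 4.8329^2) = 8.823933
Step 2: Project.
Since ||x|| > R, scale = R/||x|| = 2/8.823933 = 0.226656, proj(x) = scale * x
proj(x) = [1.135796, 1.228838, 1.095406]
Step 3: Dot product.
a^T * proj(x) = -3*1.135796 + 4*1.228838 + 2*1.095406 = 3.6988


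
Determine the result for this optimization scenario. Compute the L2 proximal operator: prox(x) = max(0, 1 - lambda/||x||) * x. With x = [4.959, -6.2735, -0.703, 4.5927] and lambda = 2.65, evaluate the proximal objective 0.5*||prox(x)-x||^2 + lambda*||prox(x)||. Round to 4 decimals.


Step 1: Compute ||x||.
||x|| = 9.2485
Step 2: Compute scaling factor.
scale = max(0, 1 - 2.65/9.2485) = 0.7135
Step 3: prox(x) = [3.5381, -4.4759, -0.5016, 3.2767]
||prox(x)|| = 6.5985
Step 4: Proximal objective.
0.5*||prox-x||^2 = 3.5113
lambda*||prox|| = 17.486
Total = 20.9974


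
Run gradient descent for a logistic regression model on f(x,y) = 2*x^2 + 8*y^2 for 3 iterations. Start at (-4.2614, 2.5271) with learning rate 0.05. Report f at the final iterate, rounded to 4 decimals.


Gradient descent on f(x,y) = 2*x^2 + 8*y^2.
Starting point: (-4.2614, 2.5271), alpha = 0.05
Step 1: grad_x = 2*2*-4.2614 = -17.0456, grad_y = 2*8*2.5271 = 40.4336
  x_1 = -4.2614 - 0.05*-17.0456 = -3.4091
  y_1 = 2.5271 - 0.05*40.4336 = 0.5054
Step 2: grad_x = 2*2*-3.4091 = -13.6365, grad_y = 2*8*0.5054 = 8.0867
  x_2 = -3.4091 - 0.05*-13.6365 = -2.7273
  y_2 = 0.5054 - 0.05*8.0867 = 0.1011
Step 3: grad_x = 2*2*-2.7273 = -10.9092, grad_y = 2*8*0.1011 = 1.6173
  x_3 = -2.7273 - 0.05*-10.9092 = -2.1818
  y_3 = 0.1011 - 0.05*1.6173 = 0.0202
f(-2.1818, 0.0202) = 2*(-2.1818)^2 + 8*0.0202^2 = 9.5241


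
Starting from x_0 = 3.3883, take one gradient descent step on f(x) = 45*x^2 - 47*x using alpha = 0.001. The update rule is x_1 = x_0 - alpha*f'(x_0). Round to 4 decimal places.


We compute the gradient at x_0 and apply the update.
f'(x) = 90*x - 47
f'(3.3883) = 90*3.3883 - 47 = 257.947
x_1 = 3.3883 - 0.001*257.947 = 3.1304


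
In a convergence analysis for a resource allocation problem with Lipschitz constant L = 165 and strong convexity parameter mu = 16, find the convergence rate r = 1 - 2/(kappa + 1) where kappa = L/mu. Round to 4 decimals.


Step 1: Compute the condition number.
kappa = L/mu = 165/16 = 10.3125
Step 2: Compute the convergence rate.
r = 1 - 2/(kappa + 1) = 1 - 2*mu/(L + mu) = (L - mu)/(L + mu) = 149/181 = 0.8232


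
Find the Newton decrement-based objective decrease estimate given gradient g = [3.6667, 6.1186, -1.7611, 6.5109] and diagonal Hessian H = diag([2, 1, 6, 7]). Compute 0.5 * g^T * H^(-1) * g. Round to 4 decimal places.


Step 1: H is diagonal, so H^(-1) * g = [1.8334, 6.1186, -0.2935, 0.9301].
Step 2: g^T H^(-1) g = sum_i g_i^2 / H_ii
  = (3.6667)^2/2 + (6.1186)^2/1 + (-1.7611)^2/6 + (6.5109)^2/7
  = 6.7223 + 37.4373 + 0.5169 + 6.056 = 50.7325
Step 3: Objective decrease = 0.5 * g^T H^(-1) g = 25.3662


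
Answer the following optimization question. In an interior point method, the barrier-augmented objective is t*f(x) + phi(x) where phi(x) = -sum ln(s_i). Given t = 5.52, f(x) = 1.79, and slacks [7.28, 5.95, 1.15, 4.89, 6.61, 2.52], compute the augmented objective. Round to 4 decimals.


Step 1: Compute log-barrier.
ln values: [1.9851, 1.7834, 0.1398, 1.5872, 1.8886, 0.9243]
phi = -(1.9851 + 1.7834 + 0.1398 + 1.5872 + 1.8886 + 0.9243) = -8.3083
Step 2: Compute augmented objective.
t*f(x) = 5.52*1.79 = 9.8808
Total = 9.8808 - 8.3083 = 1.5725


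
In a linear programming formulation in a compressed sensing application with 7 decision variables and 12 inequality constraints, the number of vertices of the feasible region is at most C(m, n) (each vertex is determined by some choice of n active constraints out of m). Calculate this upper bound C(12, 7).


Each vertex corresponds to some choice of n active constraints out of m, so the number of vertices is at most C(m, n) = m! / (n!(m-n)!).
m = 12, n = 7
Numerator: 12 * 11 * 10 * 9 * 8 * 7 * 6
Denominator: 7! = 5040
C(12, 7) = 792


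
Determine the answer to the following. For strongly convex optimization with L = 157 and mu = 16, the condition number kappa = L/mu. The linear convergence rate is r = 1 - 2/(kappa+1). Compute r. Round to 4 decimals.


Step 1: Compute the condition number.
kappa = L/mu = 157/16 = 9.8125
Step 2: Compute the convergence rate.
r = 1 - 2/(kappa + 1) = 1 - 2*mu/(L + mu) = (L - mu)/(L + mu) = 141/173 = 0.815


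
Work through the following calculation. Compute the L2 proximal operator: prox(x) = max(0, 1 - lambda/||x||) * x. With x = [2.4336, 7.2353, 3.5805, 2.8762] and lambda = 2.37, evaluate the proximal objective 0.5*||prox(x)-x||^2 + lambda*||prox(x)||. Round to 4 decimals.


Step 1: Compute ||x||.
||x|| = 8.9087
Step 2: Compute scaling factor.
scale = max(0, 1 - 2.37/8.9087) = 0.734
Step 3: prox(x) = [1.7862, 5.3105, 2.628, 2.111]
||prox(x)|| = 6.5387
Step 4: Proximal objective.
0.5*||prox-x||^2 = 2.8085
lambda*||prox|| = 15.4967
Total = 18.3051


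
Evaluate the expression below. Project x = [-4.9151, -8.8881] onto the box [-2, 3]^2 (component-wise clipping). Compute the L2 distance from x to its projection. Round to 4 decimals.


Project each component onto [-2, 3].
clip(-4.9151) = -2.0, clip(-8.8881) = -2.0
Projection = [-2.0, -2.0]
Squared diffs: [8.4978, 47.4459]
Distance = sqrt(55.9437) = 7.4796


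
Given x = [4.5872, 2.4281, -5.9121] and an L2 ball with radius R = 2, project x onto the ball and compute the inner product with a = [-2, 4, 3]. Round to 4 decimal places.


Step 1: Compute ||x|| (intermediates to 6 decimals).
||x|| = sqrt(4.5872^2 + 2.4281^2 + (-5.9121)^2) = 7.867083
Step 2: Project.
Since ||x|| > R, scale = R/||x|| = 2/7.867083 = 0.254224, proj(x) = scale * x
proj(x) = [1.166176, 0.617281, -1.502998]
Step 3: Dot product.
a^T * proj(x) = -2*1.166176 + 4*0.617281 + 3*(-1.502998) = -4.3722


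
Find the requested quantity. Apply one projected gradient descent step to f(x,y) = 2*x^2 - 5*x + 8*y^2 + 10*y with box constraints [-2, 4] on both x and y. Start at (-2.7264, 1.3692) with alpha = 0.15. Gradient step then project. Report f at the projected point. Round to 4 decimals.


Step 1: Compute gradient at (-2.7264, 1.3692).
grad_x = 2*2*-2.7264 - 5 = -15.9056
grad_y = 2*8*1.3692 + 10 = 31.9072
Step 2: Gradient step.
x_raw = -2.7264 - 0.15*-15.9056 = -0.3406
y_raw = 1.3692 - 0.15*31.9072 = -3.4169
Step 3: Project onto [-2, 4].
x_proj = clip(-0.3406) = -0.3406
y_proj = clip(-3.4169) = -2.0
Step 4: Evaluate f.
f(-0.3406, -2.0) = 13.9348


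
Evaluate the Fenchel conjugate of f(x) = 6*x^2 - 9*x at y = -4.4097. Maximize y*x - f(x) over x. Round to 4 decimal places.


f*(y) = sup_x {y*x - a*x^2 - b*x} = sup_x {(y-b)*x - a*x^2}
FOC: (y - b) - 2a*x = 0 => x* = (y - b)/(2a)
x* = (-4.4097 + 9)/(2*6) = 0.3825
f*(-4.4097) = (y-b)^2/(4a) = (-4.4097 + 9)^2/(4*6)
= 21.0709/24 = 0.878


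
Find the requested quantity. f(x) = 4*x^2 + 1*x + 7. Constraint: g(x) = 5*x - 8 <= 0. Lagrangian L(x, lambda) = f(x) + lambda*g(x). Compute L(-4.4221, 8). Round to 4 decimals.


Step 1: Evaluate f(x).
f(-4.4221) = 4*(-4.4221)^2 + 1*(-4.4221) + 7 = 80.7978
Step 2: Evaluate g(x).
g(-4.4221) = 5*-4.4221 - 8 = -30.1105
Step 3: Compute Lagrangian.
L = 80.7978 + 8*-30.1105 = -160.0862


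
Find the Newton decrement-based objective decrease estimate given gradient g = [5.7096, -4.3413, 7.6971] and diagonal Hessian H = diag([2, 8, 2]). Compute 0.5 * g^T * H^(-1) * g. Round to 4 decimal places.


Step 1: H is diagonal, so H^(-1) * g = [2.8548, -0.5427, 3.8486].
Step 2: g^T H^(-1) g = sum_i g_i^2 / H_ii
  = (5.7096)^2/2 + (-4.3413)^2/8 + (7.6971)^2/2
  = 16.2998 + 2.3559 + 29.6227 = 48.2783
Step 3: Objective decrease = 0.5 * g^T H^(-1) g = 24.1392


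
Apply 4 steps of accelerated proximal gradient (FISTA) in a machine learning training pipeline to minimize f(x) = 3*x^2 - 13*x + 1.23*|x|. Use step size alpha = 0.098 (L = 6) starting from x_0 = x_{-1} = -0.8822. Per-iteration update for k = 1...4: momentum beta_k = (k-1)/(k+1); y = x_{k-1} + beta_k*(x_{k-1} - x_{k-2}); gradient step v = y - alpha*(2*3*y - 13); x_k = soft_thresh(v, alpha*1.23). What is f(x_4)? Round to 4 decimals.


FISTA on f(x) = 3*x^2 - 13*x + 1.23*|x|
L = 6, alpha = 0.098
Iteration 1: beta = 0.0, y = -0.8822 + 0.0*(-0.8822 + 0.8822) = -0.8822
  grad(y) = -18.2932, v = y - alpha*grad = 0.9105
  prox(v) = soft_thresh(0.9105, 0.1205) = 0.79
Iteration 2: beta = 0.3333, y = 0.79 + 0.3333*(0.79 + 0.8822) = 1.3474
  grad(y) = -4.9157, v = y - alpha*grad = 1.8291
  prox(v) = soft_thresh(1.8291, 0.1205) = 1.7086
Iteration 3: beta = 0.5, y = 1.7086 + 0.5*(1.7086 - 0.79) = 2.1679
  grad(y) = 0.0073, v = y - alpha*grad = 2.1672
  prox(v) = soft_thresh(2.1672, 0.1205) = 2.0466
Iteration 4: beta = 0.6, y = 2.0466 + 0.6*(2.0466 - 1.7086) = 2.2495
  grad(y) = 0.4967, v = y - alpha*grad = 2.2008
  prox(v) = soft_thresh(2.2008, 0.1205) = 2.0802
f(x_4) = 3*2.0802^2 - 13*2.0802 + 1.23*|2.0802| = -11.5022


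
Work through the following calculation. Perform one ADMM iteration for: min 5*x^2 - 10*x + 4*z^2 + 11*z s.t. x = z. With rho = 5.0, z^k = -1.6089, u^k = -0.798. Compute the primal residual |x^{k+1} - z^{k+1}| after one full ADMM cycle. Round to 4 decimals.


ADMM iteration with rho = 5.0, z^k = -1.6089, u^k = -0.798
Step 1: x-update.
Minimize 5*x^2 - 10*x + (5.0/2)*(x + 1.6089 - 0.798)^2
FOC: (2*5 + 5.0)*x = 10 + 5.0*(-1.6089 + 0.798)
x^{k+1} = 0.3964
Step 2: z-update.
Minimize 4*z^2 + 11*z + (5.0/2)*(0.3964 - z - 0.798)^2
FOC: (2*4 + 5.0)*z = -11 + 5.0*(0.3964 - 0.798)
z^{k+1} = -1.0006
Step 3: u-update.
u^{k+1} = -0.798 + 0.3964 + 1.0006 = 0.599
Step 4: Primal residual = |0.3964 + 1.0006| = 1.397
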